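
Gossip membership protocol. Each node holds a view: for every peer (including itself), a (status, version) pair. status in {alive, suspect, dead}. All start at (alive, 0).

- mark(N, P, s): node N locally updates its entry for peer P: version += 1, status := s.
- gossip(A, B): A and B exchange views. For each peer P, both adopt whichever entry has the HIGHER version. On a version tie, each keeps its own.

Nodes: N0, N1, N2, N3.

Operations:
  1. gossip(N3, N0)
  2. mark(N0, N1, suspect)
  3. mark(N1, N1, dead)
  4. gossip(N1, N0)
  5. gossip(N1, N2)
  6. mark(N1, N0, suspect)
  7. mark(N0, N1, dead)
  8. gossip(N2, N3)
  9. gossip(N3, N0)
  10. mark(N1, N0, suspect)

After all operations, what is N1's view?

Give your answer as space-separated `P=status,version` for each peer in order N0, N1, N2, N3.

Answer: N0=suspect,2 N1=dead,1 N2=alive,0 N3=alive,0

Derivation:
Op 1: gossip N3<->N0 -> N3.N0=(alive,v0) N3.N1=(alive,v0) N3.N2=(alive,v0) N3.N3=(alive,v0) | N0.N0=(alive,v0) N0.N1=(alive,v0) N0.N2=(alive,v0) N0.N3=(alive,v0)
Op 2: N0 marks N1=suspect -> (suspect,v1)
Op 3: N1 marks N1=dead -> (dead,v1)
Op 4: gossip N1<->N0 -> N1.N0=(alive,v0) N1.N1=(dead,v1) N1.N2=(alive,v0) N1.N3=(alive,v0) | N0.N0=(alive,v0) N0.N1=(suspect,v1) N0.N2=(alive,v0) N0.N3=(alive,v0)
Op 5: gossip N1<->N2 -> N1.N0=(alive,v0) N1.N1=(dead,v1) N1.N2=(alive,v0) N1.N3=(alive,v0) | N2.N0=(alive,v0) N2.N1=(dead,v1) N2.N2=(alive,v0) N2.N3=(alive,v0)
Op 6: N1 marks N0=suspect -> (suspect,v1)
Op 7: N0 marks N1=dead -> (dead,v2)
Op 8: gossip N2<->N3 -> N2.N0=(alive,v0) N2.N1=(dead,v1) N2.N2=(alive,v0) N2.N3=(alive,v0) | N3.N0=(alive,v0) N3.N1=(dead,v1) N3.N2=(alive,v0) N3.N3=(alive,v0)
Op 9: gossip N3<->N0 -> N3.N0=(alive,v0) N3.N1=(dead,v2) N3.N2=(alive,v0) N3.N3=(alive,v0) | N0.N0=(alive,v0) N0.N1=(dead,v2) N0.N2=(alive,v0) N0.N3=(alive,v0)
Op 10: N1 marks N0=suspect -> (suspect,v2)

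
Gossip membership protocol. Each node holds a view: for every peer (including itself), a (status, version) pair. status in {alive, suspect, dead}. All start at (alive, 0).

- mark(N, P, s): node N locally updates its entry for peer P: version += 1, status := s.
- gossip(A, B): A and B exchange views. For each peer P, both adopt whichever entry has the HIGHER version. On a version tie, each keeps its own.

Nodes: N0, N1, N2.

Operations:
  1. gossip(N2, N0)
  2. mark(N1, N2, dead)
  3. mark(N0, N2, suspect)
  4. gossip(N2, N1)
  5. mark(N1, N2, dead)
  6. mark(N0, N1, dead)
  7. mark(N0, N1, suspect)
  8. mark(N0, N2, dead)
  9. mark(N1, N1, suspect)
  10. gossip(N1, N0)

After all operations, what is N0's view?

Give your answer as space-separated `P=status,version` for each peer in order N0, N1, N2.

Op 1: gossip N2<->N0 -> N2.N0=(alive,v0) N2.N1=(alive,v0) N2.N2=(alive,v0) | N0.N0=(alive,v0) N0.N1=(alive,v0) N0.N2=(alive,v0)
Op 2: N1 marks N2=dead -> (dead,v1)
Op 3: N0 marks N2=suspect -> (suspect,v1)
Op 4: gossip N2<->N1 -> N2.N0=(alive,v0) N2.N1=(alive,v0) N2.N2=(dead,v1) | N1.N0=(alive,v0) N1.N1=(alive,v0) N1.N2=(dead,v1)
Op 5: N1 marks N2=dead -> (dead,v2)
Op 6: N0 marks N1=dead -> (dead,v1)
Op 7: N0 marks N1=suspect -> (suspect,v2)
Op 8: N0 marks N2=dead -> (dead,v2)
Op 9: N1 marks N1=suspect -> (suspect,v1)
Op 10: gossip N1<->N0 -> N1.N0=(alive,v0) N1.N1=(suspect,v2) N1.N2=(dead,v2) | N0.N0=(alive,v0) N0.N1=(suspect,v2) N0.N2=(dead,v2)

Answer: N0=alive,0 N1=suspect,2 N2=dead,2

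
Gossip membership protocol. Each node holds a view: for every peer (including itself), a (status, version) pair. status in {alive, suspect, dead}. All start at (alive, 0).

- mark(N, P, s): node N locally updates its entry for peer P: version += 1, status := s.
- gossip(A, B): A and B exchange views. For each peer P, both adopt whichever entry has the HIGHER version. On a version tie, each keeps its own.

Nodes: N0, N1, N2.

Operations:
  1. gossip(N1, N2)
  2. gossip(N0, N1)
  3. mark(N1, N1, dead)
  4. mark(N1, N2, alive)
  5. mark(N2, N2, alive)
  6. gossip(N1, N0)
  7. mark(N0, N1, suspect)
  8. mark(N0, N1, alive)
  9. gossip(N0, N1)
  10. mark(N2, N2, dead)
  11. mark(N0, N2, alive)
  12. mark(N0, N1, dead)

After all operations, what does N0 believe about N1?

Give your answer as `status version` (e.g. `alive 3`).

Op 1: gossip N1<->N2 -> N1.N0=(alive,v0) N1.N1=(alive,v0) N1.N2=(alive,v0) | N2.N0=(alive,v0) N2.N1=(alive,v0) N2.N2=(alive,v0)
Op 2: gossip N0<->N1 -> N0.N0=(alive,v0) N0.N1=(alive,v0) N0.N2=(alive,v0) | N1.N0=(alive,v0) N1.N1=(alive,v0) N1.N2=(alive,v0)
Op 3: N1 marks N1=dead -> (dead,v1)
Op 4: N1 marks N2=alive -> (alive,v1)
Op 5: N2 marks N2=alive -> (alive,v1)
Op 6: gossip N1<->N0 -> N1.N0=(alive,v0) N1.N1=(dead,v1) N1.N2=(alive,v1) | N0.N0=(alive,v0) N0.N1=(dead,v1) N0.N2=(alive,v1)
Op 7: N0 marks N1=suspect -> (suspect,v2)
Op 8: N0 marks N1=alive -> (alive,v3)
Op 9: gossip N0<->N1 -> N0.N0=(alive,v0) N0.N1=(alive,v3) N0.N2=(alive,v1) | N1.N0=(alive,v0) N1.N1=(alive,v3) N1.N2=(alive,v1)
Op 10: N2 marks N2=dead -> (dead,v2)
Op 11: N0 marks N2=alive -> (alive,v2)
Op 12: N0 marks N1=dead -> (dead,v4)

Answer: dead 4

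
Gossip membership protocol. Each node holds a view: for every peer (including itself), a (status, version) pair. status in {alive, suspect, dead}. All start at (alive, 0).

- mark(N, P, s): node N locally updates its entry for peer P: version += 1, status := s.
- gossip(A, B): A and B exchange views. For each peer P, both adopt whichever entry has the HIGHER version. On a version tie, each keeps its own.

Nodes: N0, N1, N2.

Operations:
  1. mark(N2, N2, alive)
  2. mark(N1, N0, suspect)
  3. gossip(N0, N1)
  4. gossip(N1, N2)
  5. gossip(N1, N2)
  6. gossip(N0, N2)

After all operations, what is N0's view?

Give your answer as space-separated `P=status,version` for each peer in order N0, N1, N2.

Answer: N0=suspect,1 N1=alive,0 N2=alive,1

Derivation:
Op 1: N2 marks N2=alive -> (alive,v1)
Op 2: N1 marks N0=suspect -> (suspect,v1)
Op 3: gossip N0<->N1 -> N0.N0=(suspect,v1) N0.N1=(alive,v0) N0.N2=(alive,v0) | N1.N0=(suspect,v1) N1.N1=(alive,v0) N1.N2=(alive,v0)
Op 4: gossip N1<->N2 -> N1.N0=(suspect,v1) N1.N1=(alive,v0) N1.N2=(alive,v1) | N2.N0=(suspect,v1) N2.N1=(alive,v0) N2.N2=(alive,v1)
Op 5: gossip N1<->N2 -> N1.N0=(suspect,v1) N1.N1=(alive,v0) N1.N2=(alive,v1) | N2.N0=(suspect,v1) N2.N1=(alive,v0) N2.N2=(alive,v1)
Op 6: gossip N0<->N2 -> N0.N0=(suspect,v1) N0.N1=(alive,v0) N0.N2=(alive,v1) | N2.N0=(suspect,v1) N2.N1=(alive,v0) N2.N2=(alive,v1)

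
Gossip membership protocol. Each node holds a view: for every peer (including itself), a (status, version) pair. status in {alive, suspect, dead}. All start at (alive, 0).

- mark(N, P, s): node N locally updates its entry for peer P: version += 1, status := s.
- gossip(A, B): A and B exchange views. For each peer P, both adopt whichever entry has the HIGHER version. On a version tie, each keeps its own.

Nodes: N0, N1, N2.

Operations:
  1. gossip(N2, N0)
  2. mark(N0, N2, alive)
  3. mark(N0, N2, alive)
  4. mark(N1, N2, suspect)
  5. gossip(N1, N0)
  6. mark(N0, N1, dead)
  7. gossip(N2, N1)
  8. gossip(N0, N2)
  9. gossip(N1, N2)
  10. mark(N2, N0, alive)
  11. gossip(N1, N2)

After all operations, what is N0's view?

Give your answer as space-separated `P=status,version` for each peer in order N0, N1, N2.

Op 1: gossip N2<->N0 -> N2.N0=(alive,v0) N2.N1=(alive,v0) N2.N2=(alive,v0) | N0.N0=(alive,v0) N0.N1=(alive,v0) N0.N2=(alive,v0)
Op 2: N0 marks N2=alive -> (alive,v1)
Op 3: N0 marks N2=alive -> (alive,v2)
Op 4: N1 marks N2=suspect -> (suspect,v1)
Op 5: gossip N1<->N0 -> N1.N0=(alive,v0) N1.N1=(alive,v0) N1.N2=(alive,v2) | N0.N0=(alive,v0) N0.N1=(alive,v0) N0.N2=(alive,v2)
Op 6: N0 marks N1=dead -> (dead,v1)
Op 7: gossip N2<->N1 -> N2.N0=(alive,v0) N2.N1=(alive,v0) N2.N2=(alive,v2) | N1.N0=(alive,v0) N1.N1=(alive,v0) N1.N2=(alive,v2)
Op 8: gossip N0<->N2 -> N0.N0=(alive,v0) N0.N1=(dead,v1) N0.N2=(alive,v2) | N2.N0=(alive,v0) N2.N1=(dead,v1) N2.N2=(alive,v2)
Op 9: gossip N1<->N2 -> N1.N0=(alive,v0) N1.N1=(dead,v1) N1.N2=(alive,v2) | N2.N0=(alive,v0) N2.N1=(dead,v1) N2.N2=(alive,v2)
Op 10: N2 marks N0=alive -> (alive,v1)
Op 11: gossip N1<->N2 -> N1.N0=(alive,v1) N1.N1=(dead,v1) N1.N2=(alive,v2) | N2.N0=(alive,v1) N2.N1=(dead,v1) N2.N2=(alive,v2)

Answer: N0=alive,0 N1=dead,1 N2=alive,2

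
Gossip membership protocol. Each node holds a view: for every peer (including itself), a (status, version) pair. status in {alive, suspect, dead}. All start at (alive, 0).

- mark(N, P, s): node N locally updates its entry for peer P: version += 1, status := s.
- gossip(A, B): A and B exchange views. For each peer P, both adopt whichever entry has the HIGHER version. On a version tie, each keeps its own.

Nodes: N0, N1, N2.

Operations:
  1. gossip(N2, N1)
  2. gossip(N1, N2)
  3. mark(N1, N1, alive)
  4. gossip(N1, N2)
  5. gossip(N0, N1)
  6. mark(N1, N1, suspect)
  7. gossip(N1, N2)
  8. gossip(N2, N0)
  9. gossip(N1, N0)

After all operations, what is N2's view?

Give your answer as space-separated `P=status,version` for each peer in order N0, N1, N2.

Op 1: gossip N2<->N1 -> N2.N0=(alive,v0) N2.N1=(alive,v0) N2.N2=(alive,v0) | N1.N0=(alive,v0) N1.N1=(alive,v0) N1.N2=(alive,v0)
Op 2: gossip N1<->N2 -> N1.N0=(alive,v0) N1.N1=(alive,v0) N1.N2=(alive,v0) | N2.N0=(alive,v0) N2.N1=(alive,v0) N2.N2=(alive,v0)
Op 3: N1 marks N1=alive -> (alive,v1)
Op 4: gossip N1<->N2 -> N1.N0=(alive,v0) N1.N1=(alive,v1) N1.N2=(alive,v0) | N2.N0=(alive,v0) N2.N1=(alive,v1) N2.N2=(alive,v0)
Op 5: gossip N0<->N1 -> N0.N0=(alive,v0) N0.N1=(alive,v1) N0.N2=(alive,v0) | N1.N0=(alive,v0) N1.N1=(alive,v1) N1.N2=(alive,v0)
Op 6: N1 marks N1=suspect -> (suspect,v2)
Op 7: gossip N1<->N2 -> N1.N0=(alive,v0) N1.N1=(suspect,v2) N1.N2=(alive,v0) | N2.N0=(alive,v0) N2.N1=(suspect,v2) N2.N2=(alive,v0)
Op 8: gossip N2<->N0 -> N2.N0=(alive,v0) N2.N1=(suspect,v2) N2.N2=(alive,v0) | N0.N0=(alive,v0) N0.N1=(suspect,v2) N0.N2=(alive,v0)
Op 9: gossip N1<->N0 -> N1.N0=(alive,v0) N1.N1=(suspect,v2) N1.N2=(alive,v0) | N0.N0=(alive,v0) N0.N1=(suspect,v2) N0.N2=(alive,v0)

Answer: N0=alive,0 N1=suspect,2 N2=alive,0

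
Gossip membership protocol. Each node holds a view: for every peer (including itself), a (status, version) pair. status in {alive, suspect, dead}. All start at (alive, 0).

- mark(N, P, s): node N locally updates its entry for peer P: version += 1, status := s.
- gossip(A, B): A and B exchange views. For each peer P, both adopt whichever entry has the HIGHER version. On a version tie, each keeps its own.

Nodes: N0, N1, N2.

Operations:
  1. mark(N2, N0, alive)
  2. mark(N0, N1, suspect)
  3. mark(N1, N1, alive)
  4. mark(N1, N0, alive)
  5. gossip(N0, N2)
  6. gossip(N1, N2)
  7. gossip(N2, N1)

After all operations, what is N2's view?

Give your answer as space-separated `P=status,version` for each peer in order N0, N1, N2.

Answer: N0=alive,1 N1=suspect,1 N2=alive,0

Derivation:
Op 1: N2 marks N0=alive -> (alive,v1)
Op 2: N0 marks N1=suspect -> (suspect,v1)
Op 3: N1 marks N1=alive -> (alive,v1)
Op 4: N1 marks N0=alive -> (alive,v1)
Op 5: gossip N0<->N2 -> N0.N0=(alive,v1) N0.N1=(suspect,v1) N0.N2=(alive,v0) | N2.N0=(alive,v1) N2.N1=(suspect,v1) N2.N2=(alive,v0)
Op 6: gossip N1<->N2 -> N1.N0=(alive,v1) N1.N1=(alive,v1) N1.N2=(alive,v0) | N2.N0=(alive,v1) N2.N1=(suspect,v1) N2.N2=(alive,v0)
Op 7: gossip N2<->N1 -> N2.N0=(alive,v1) N2.N1=(suspect,v1) N2.N2=(alive,v0) | N1.N0=(alive,v1) N1.N1=(alive,v1) N1.N2=(alive,v0)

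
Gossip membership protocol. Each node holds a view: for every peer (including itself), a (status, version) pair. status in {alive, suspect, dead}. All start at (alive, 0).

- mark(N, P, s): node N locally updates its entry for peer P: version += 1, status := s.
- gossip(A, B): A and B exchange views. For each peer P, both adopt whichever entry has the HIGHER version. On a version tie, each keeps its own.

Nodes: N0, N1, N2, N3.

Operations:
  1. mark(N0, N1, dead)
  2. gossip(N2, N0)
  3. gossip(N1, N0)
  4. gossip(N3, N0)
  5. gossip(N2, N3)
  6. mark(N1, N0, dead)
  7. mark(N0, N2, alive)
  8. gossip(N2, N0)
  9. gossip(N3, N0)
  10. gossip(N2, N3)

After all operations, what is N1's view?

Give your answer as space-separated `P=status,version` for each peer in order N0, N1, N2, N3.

Answer: N0=dead,1 N1=dead,1 N2=alive,0 N3=alive,0

Derivation:
Op 1: N0 marks N1=dead -> (dead,v1)
Op 2: gossip N2<->N0 -> N2.N0=(alive,v0) N2.N1=(dead,v1) N2.N2=(alive,v0) N2.N3=(alive,v0) | N0.N0=(alive,v0) N0.N1=(dead,v1) N0.N2=(alive,v0) N0.N3=(alive,v0)
Op 3: gossip N1<->N0 -> N1.N0=(alive,v0) N1.N1=(dead,v1) N1.N2=(alive,v0) N1.N3=(alive,v0) | N0.N0=(alive,v0) N0.N1=(dead,v1) N0.N2=(alive,v0) N0.N3=(alive,v0)
Op 4: gossip N3<->N0 -> N3.N0=(alive,v0) N3.N1=(dead,v1) N3.N2=(alive,v0) N3.N3=(alive,v0) | N0.N0=(alive,v0) N0.N1=(dead,v1) N0.N2=(alive,v0) N0.N3=(alive,v0)
Op 5: gossip N2<->N3 -> N2.N0=(alive,v0) N2.N1=(dead,v1) N2.N2=(alive,v0) N2.N3=(alive,v0) | N3.N0=(alive,v0) N3.N1=(dead,v1) N3.N2=(alive,v0) N3.N3=(alive,v0)
Op 6: N1 marks N0=dead -> (dead,v1)
Op 7: N0 marks N2=alive -> (alive,v1)
Op 8: gossip N2<->N0 -> N2.N0=(alive,v0) N2.N1=(dead,v1) N2.N2=(alive,v1) N2.N3=(alive,v0) | N0.N0=(alive,v0) N0.N1=(dead,v1) N0.N2=(alive,v1) N0.N3=(alive,v0)
Op 9: gossip N3<->N0 -> N3.N0=(alive,v0) N3.N1=(dead,v1) N3.N2=(alive,v1) N3.N3=(alive,v0) | N0.N0=(alive,v0) N0.N1=(dead,v1) N0.N2=(alive,v1) N0.N3=(alive,v0)
Op 10: gossip N2<->N3 -> N2.N0=(alive,v0) N2.N1=(dead,v1) N2.N2=(alive,v1) N2.N3=(alive,v0) | N3.N0=(alive,v0) N3.N1=(dead,v1) N3.N2=(alive,v1) N3.N3=(alive,v0)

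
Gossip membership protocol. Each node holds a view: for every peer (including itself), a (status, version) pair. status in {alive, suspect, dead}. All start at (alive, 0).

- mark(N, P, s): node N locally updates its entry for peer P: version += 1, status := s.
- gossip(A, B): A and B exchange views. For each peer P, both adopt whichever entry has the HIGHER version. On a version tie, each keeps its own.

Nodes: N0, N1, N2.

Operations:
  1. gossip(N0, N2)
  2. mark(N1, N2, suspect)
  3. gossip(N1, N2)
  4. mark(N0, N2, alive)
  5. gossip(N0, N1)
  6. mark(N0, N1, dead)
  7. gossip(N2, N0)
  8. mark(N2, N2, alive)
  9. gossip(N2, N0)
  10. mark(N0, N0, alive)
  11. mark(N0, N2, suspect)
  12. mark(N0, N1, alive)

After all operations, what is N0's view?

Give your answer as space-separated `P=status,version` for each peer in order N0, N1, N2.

Answer: N0=alive,1 N1=alive,2 N2=suspect,3

Derivation:
Op 1: gossip N0<->N2 -> N0.N0=(alive,v0) N0.N1=(alive,v0) N0.N2=(alive,v0) | N2.N0=(alive,v0) N2.N1=(alive,v0) N2.N2=(alive,v0)
Op 2: N1 marks N2=suspect -> (suspect,v1)
Op 3: gossip N1<->N2 -> N1.N0=(alive,v0) N1.N1=(alive,v0) N1.N2=(suspect,v1) | N2.N0=(alive,v0) N2.N1=(alive,v0) N2.N2=(suspect,v1)
Op 4: N0 marks N2=alive -> (alive,v1)
Op 5: gossip N0<->N1 -> N0.N0=(alive,v0) N0.N1=(alive,v0) N0.N2=(alive,v1) | N1.N0=(alive,v0) N1.N1=(alive,v0) N1.N2=(suspect,v1)
Op 6: N0 marks N1=dead -> (dead,v1)
Op 7: gossip N2<->N0 -> N2.N0=(alive,v0) N2.N1=(dead,v1) N2.N2=(suspect,v1) | N0.N0=(alive,v0) N0.N1=(dead,v1) N0.N2=(alive,v1)
Op 8: N2 marks N2=alive -> (alive,v2)
Op 9: gossip N2<->N0 -> N2.N0=(alive,v0) N2.N1=(dead,v1) N2.N2=(alive,v2) | N0.N0=(alive,v0) N0.N1=(dead,v1) N0.N2=(alive,v2)
Op 10: N0 marks N0=alive -> (alive,v1)
Op 11: N0 marks N2=suspect -> (suspect,v3)
Op 12: N0 marks N1=alive -> (alive,v2)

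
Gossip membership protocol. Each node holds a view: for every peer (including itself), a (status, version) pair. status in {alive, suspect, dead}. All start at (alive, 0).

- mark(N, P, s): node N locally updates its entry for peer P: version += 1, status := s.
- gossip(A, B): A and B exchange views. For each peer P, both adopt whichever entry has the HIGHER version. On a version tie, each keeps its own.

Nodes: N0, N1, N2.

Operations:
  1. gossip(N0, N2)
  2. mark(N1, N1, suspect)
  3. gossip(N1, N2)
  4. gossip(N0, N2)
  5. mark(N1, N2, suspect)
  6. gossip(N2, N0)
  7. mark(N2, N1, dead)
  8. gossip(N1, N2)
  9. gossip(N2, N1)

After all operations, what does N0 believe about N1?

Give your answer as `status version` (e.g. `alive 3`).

Answer: suspect 1

Derivation:
Op 1: gossip N0<->N2 -> N0.N0=(alive,v0) N0.N1=(alive,v0) N0.N2=(alive,v0) | N2.N0=(alive,v0) N2.N1=(alive,v0) N2.N2=(alive,v0)
Op 2: N1 marks N1=suspect -> (suspect,v1)
Op 3: gossip N1<->N2 -> N1.N0=(alive,v0) N1.N1=(suspect,v1) N1.N2=(alive,v0) | N2.N0=(alive,v0) N2.N1=(suspect,v1) N2.N2=(alive,v0)
Op 4: gossip N0<->N2 -> N0.N0=(alive,v0) N0.N1=(suspect,v1) N0.N2=(alive,v0) | N2.N0=(alive,v0) N2.N1=(suspect,v1) N2.N2=(alive,v0)
Op 5: N1 marks N2=suspect -> (suspect,v1)
Op 6: gossip N2<->N0 -> N2.N0=(alive,v0) N2.N1=(suspect,v1) N2.N2=(alive,v0) | N0.N0=(alive,v0) N0.N1=(suspect,v1) N0.N2=(alive,v0)
Op 7: N2 marks N1=dead -> (dead,v2)
Op 8: gossip N1<->N2 -> N1.N0=(alive,v0) N1.N1=(dead,v2) N1.N2=(suspect,v1) | N2.N0=(alive,v0) N2.N1=(dead,v2) N2.N2=(suspect,v1)
Op 9: gossip N2<->N1 -> N2.N0=(alive,v0) N2.N1=(dead,v2) N2.N2=(suspect,v1) | N1.N0=(alive,v0) N1.N1=(dead,v2) N1.N2=(suspect,v1)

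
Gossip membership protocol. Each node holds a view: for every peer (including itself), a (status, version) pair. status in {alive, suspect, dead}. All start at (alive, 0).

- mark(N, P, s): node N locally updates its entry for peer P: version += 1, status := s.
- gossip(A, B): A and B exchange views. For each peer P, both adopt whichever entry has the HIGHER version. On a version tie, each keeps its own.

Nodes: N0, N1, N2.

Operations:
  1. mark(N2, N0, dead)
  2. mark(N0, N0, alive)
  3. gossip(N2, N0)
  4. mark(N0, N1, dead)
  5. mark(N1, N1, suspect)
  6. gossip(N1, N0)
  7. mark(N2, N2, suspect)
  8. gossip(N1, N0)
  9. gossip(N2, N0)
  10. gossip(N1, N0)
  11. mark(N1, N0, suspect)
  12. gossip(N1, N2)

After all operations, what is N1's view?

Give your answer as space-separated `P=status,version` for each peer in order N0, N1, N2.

Answer: N0=suspect,2 N1=suspect,1 N2=suspect,1

Derivation:
Op 1: N2 marks N0=dead -> (dead,v1)
Op 2: N0 marks N0=alive -> (alive,v1)
Op 3: gossip N2<->N0 -> N2.N0=(dead,v1) N2.N1=(alive,v0) N2.N2=(alive,v0) | N0.N0=(alive,v1) N0.N1=(alive,v0) N0.N2=(alive,v0)
Op 4: N0 marks N1=dead -> (dead,v1)
Op 5: N1 marks N1=suspect -> (suspect,v1)
Op 6: gossip N1<->N0 -> N1.N0=(alive,v1) N1.N1=(suspect,v1) N1.N2=(alive,v0) | N0.N0=(alive,v1) N0.N1=(dead,v1) N0.N2=(alive,v0)
Op 7: N2 marks N2=suspect -> (suspect,v1)
Op 8: gossip N1<->N0 -> N1.N0=(alive,v1) N1.N1=(suspect,v1) N1.N2=(alive,v0) | N0.N0=(alive,v1) N0.N1=(dead,v1) N0.N2=(alive,v0)
Op 9: gossip N2<->N0 -> N2.N0=(dead,v1) N2.N1=(dead,v1) N2.N2=(suspect,v1) | N0.N0=(alive,v1) N0.N1=(dead,v1) N0.N2=(suspect,v1)
Op 10: gossip N1<->N0 -> N1.N0=(alive,v1) N1.N1=(suspect,v1) N1.N2=(suspect,v1) | N0.N0=(alive,v1) N0.N1=(dead,v1) N0.N2=(suspect,v1)
Op 11: N1 marks N0=suspect -> (suspect,v2)
Op 12: gossip N1<->N2 -> N1.N0=(suspect,v2) N1.N1=(suspect,v1) N1.N2=(suspect,v1) | N2.N0=(suspect,v2) N2.N1=(dead,v1) N2.N2=(suspect,v1)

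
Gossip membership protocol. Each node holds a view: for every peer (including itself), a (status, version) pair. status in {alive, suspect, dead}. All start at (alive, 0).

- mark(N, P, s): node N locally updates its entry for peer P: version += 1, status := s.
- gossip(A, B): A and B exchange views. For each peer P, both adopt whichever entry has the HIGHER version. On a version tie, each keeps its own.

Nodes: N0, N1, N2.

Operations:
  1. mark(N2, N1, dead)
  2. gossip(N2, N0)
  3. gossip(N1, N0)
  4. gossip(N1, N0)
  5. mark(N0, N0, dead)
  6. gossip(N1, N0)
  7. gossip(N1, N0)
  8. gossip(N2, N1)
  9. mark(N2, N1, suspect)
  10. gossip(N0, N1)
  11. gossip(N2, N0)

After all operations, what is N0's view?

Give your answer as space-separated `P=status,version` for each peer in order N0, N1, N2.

Answer: N0=dead,1 N1=suspect,2 N2=alive,0

Derivation:
Op 1: N2 marks N1=dead -> (dead,v1)
Op 2: gossip N2<->N0 -> N2.N0=(alive,v0) N2.N1=(dead,v1) N2.N2=(alive,v0) | N0.N0=(alive,v0) N0.N1=(dead,v1) N0.N2=(alive,v0)
Op 3: gossip N1<->N0 -> N1.N0=(alive,v0) N1.N1=(dead,v1) N1.N2=(alive,v0) | N0.N0=(alive,v0) N0.N1=(dead,v1) N0.N2=(alive,v0)
Op 4: gossip N1<->N0 -> N1.N0=(alive,v0) N1.N1=(dead,v1) N1.N2=(alive,v0) | N0.N0=(alive,v0) N0.N1=(dead,v1) N0.N2=(alive,v0)
Op 5: N0 marks N0=dead -> (dead,v1)
Op 6: gossip N1<->N0 -> N1.N0=(dead,v1) N1.N1=(dead,v1) N1.N2=(alive,v0) | N0.N0=(dead,v1) N0.N1=(dead,v1) N0.N2=(alive,v0)
Op 7: gossip N1<->N0 -> N1.N0=(dead,v1) N1.N1=(dead,v1) N1.N2=(alive,v0) | N0.N0=(dead,v1) N0.N1=(dead,v1) N0.N2=(alive,v0)
Op 8: gossip N2<->N1 -> N2.N0=(dead,v1) N2.N1=(dead,v1) N2.N2=(alive,v0) | N1.N0=(dead,v1) N1.N1=(dead,v1) N1.N2=(alive,v0)
Op 9: N2 marks N1=suspect -> (suspect,v2)
Op 10: gossip N0<->N1 -> N0.N0=(dead,v1) N0.N1=(dead,v1) N0.N2=(alive,v0) | N1.N0=(dead,v1) N1.N1=(dead,v1) N1.N2=(alive,v0)
Op 11: gossip N2<->N0 -> N2.N0=(dead,v1) N2.N1=(suspect,v2) N2.N2=(alive,v0) | N0.N0=(dead,v1) N0.N1=(suspect,v2) N0.N2=(alive,v0)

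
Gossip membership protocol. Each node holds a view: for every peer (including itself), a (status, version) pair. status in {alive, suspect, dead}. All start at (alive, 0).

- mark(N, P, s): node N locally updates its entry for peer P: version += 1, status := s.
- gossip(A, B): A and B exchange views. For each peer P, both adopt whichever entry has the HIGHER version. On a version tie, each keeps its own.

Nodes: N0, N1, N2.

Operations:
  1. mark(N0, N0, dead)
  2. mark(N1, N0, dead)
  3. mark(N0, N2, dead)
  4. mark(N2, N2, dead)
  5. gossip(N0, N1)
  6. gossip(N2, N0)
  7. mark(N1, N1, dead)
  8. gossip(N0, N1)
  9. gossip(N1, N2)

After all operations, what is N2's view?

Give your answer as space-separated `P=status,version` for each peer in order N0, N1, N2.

Op 1: N0 marks N0=dead -> (dead,v1)
Op 2: N1 marks N0=dead -> (dead,v1)
Op 3: N0 marks N2=dead -> (dead,v1)
Op 4: N2 marks N2=dead -> (dead,v1)
Op 5: gossip N0<->N1 -> N0.N0=(dead,v1) N0.N1=(alive,v0) N0.N2=(dead,v1) | N1.N0=(dead,v1) N1.N1=(alive,v0) N1.N2=(dead,v1)
Op 6: gossip N2<->N0 -> N2.N0=(dead,v1) N2.N1=(alive,v0) N2.N2=(dead,v1) | N0.N0=(dead,v1) N0.N1=(alive,v0) N0.N2=(dead,v1)
Op 7: N1 marks N1=dead -> (dead,v1)
Op 8: gossip N0<->N1 -> N0.N0=(dead,v1) N0.N1=(dead,v1) N0.N2=(dead,v1) | N1.N0=(dead,v1) N1.N1=(dead,v1) N1.N2=(dead,v1)
Op 9: gossip N1<->N2 -> N1.N0=(dead,v1) N1.N1=(dead,v1) N1.N2=(dead,v1) | N2.N0=(dead,v1) N2.N1=(dead,v1) N2.N2=(dead,v1)

Answer: N0=dead,1 N1=dead,1 N2=dead,1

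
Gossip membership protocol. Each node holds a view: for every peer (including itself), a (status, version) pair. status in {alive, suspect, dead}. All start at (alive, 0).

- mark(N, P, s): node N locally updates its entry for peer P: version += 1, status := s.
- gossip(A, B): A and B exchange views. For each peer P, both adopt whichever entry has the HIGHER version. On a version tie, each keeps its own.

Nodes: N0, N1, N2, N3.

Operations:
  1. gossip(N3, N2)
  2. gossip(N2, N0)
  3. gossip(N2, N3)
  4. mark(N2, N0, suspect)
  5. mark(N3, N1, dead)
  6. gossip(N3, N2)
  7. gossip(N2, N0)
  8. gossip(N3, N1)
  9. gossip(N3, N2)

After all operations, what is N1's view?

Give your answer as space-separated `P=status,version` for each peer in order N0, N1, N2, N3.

Answer: N0=suspect,1 N1=dead,1 N2=alive,0 N3=alive,0

Derivation:
Op 1: gossip N3<->N2 -> N3.N0=(alive,v0) N3.N1=(alive,v0) N3.N2=(alive,v0) N3.N3=(alive,v0) | N2.N0=(alive,v0) N2.N1=(alive,v0) N2.N2=(alive,v0) N2.N3=(alive,v0)
Op 2: gossip N2<->N0 -> N2.N0=(alive,v0) N2.N1=(alive,v0) N2.N2=(alive,v0) N2.N3=(alive,v0) | N0.N0=(alive,v0) N0.N1=(alive,v0) N0.N2=(alive,v0) N0.N3=(alive,v0)
Op 3: gossip N2<->N3 -> N2.N0=(alive,v0) N2.N1=(alive,v0) N2.N2=(alive,v0) N2.N3=(alive,v0) | N3.N0=(alive,v0) N3.N1=(alive,v0) N3.N2=(alive,v0) N3.N3=(alive,v0)
Op 4: N2 marks N0=suspect -> (suspect,v1)
Op 5: N3 marks N1=dead -> (dead,v1)
Op 6: gossip N3<->N2 -> N3.N0=(suspect,v1) N3.N1=(dead,v1) N3.N2=(alive,v0) N3.N3=(alive,v0) | N2.N0=(suspect,v1) N2.N1=(dead,v1) N2.N2=(alive,v0) N2.N3=(alive,v0)
Op 7: gossip N2<->N0 -> N2.N0=(suspect,v1) N2.N1=(dead,v1) N2.N2=(alive,v0) N2.N3=(alive,v0) | N0.N0=(suspect,v1) N0.N1=(dead,v1) N0.N2=(alive,v0) N0.N3=(alive,v0)
Op 8: gossip N3<->N1 -> N3.N0=(suspect,v1) N3.N1=(dead,v1) N3.N2=(alive,v0) N3.N3=(alive,v0) | N1.N0=(suspect,v1) N1.N1=(dead,v1) N1.N2=(alive,v0) N1.N3=(alive,v0)
Op 9: gossip N3<->N2 -> N3.N0=(suspect,v1) N3.N1=(dead,v1) N3.N2=(alive,v0) N3.N3=(alive,v0) | N2.N0=(suspect,v1) N2.N1=(dead,v1) N2.N2=(alive,v0) N2.N3=(alive,v0)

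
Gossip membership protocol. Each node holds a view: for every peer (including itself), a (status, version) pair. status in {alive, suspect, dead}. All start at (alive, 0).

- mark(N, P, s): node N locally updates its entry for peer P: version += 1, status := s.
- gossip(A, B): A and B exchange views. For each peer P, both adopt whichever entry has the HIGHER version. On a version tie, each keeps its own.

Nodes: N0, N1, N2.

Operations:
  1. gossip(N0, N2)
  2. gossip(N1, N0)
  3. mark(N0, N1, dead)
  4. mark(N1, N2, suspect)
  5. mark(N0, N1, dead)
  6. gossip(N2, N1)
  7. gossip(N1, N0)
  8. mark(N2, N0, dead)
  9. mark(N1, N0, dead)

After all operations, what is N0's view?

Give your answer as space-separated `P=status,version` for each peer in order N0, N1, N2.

Answer: N0=alive,0 N1=dead,2 N2=suspect,1

Derivation:
Op 1: gossip N0<->N2 -> N0.N0=(alive,v0) N0.N1=(alive,v0) N0.N2=(alive,v0) | N2.N0=(alive,v0) N2.N1=(alive,v0) N2.N2=(alive,v0)
Op 2: gossip N1<->N0 -> N1.N0=(alive,v0) N1.N1=(alive,v0) N1.N2=(alive,v0) | N0.N0=(alive,v0) N0.N1=(alive,v0) N0.N2=(alive,v0)
Op 3: N0 marks N1=dead -> (dead,v1)
Op 4: N1 marks N2=suspect -> (suspect,v1)
Op 5: N0 marks N1=dead -> (dead,v2)
Op 6: gossip N2<->N1 -> N2.N0=(alive,v0) N2.N1=(alive,v0) N2.N2=(suspect,v1) | N1.N0=(alive,v0) N1.N1=(alive,v0) N1.N2=(suspect,v1)
Op 7: gossip N1<->N0 -> N1.N0=(alive,v0) N1.N1=(dead,v2) N1.N2=(suspect,v1) | N0.N0=(alive,v0) N0.N1=(dead,v2) N0.N2=(suspect,v1)
Op 8: N2 marks N0=dead -> (dead,v1)
Op 9: N1 marks N0=dead -> (dead,v1)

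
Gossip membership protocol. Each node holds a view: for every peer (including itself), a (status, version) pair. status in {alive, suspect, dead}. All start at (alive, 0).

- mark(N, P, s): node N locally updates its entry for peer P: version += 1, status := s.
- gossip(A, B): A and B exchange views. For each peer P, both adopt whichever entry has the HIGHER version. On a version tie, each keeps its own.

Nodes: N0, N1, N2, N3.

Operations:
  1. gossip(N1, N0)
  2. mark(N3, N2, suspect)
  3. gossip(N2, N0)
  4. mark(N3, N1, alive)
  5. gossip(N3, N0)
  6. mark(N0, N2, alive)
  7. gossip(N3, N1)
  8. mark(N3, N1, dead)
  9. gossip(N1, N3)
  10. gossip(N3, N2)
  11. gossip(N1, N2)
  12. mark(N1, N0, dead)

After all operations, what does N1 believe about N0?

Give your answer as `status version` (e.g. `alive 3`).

Op 1: gossip N1<->N0 -> N1.N0=(alive,v0) N1.N1=(alive,v0) N1.N2=(alive,v0) N1.N3=(alive,v0) | N0.N0=(alive,v0) N0.N1=(alive,v0) N0.N2=(alive,v0) N0.N3=(alive,v0)
Op 2: N3 marks N2=suspect -> (suspect,v1)
Op 3: gossip N2<->N0 -> N2.N0=(alive,v0) N2.N1=(alive,v0) N2.N2=(alive,v0) N2.N3=(alive,v0) | N0.N0=(alive,v0) N0.N1=(alive,v0) N0.N2=(alive,v0) N0.N3=(alive,v0)
Op 4: N3 marks N1=alive -> (alive,v1)
Op 5: gossip N3<->N0 -> N3.N0=(alive,v0) N3.N1=(alive,v1) N3.N2=(suspect,v1) N3.N3=(alive,v0) | N0.N0=(alive,v0) N0.N1=(alive,v1) N0.N2=(suspect,v1) N0.N3=(alive,v0)
Op 6: N0 marks N2=alive -> (alive,v2)
Op 7: gossip N3<->N1 -> N3.N0=(alive,v0) N3.N1=(alive,v1) N3.N2=(suspect,v1) N3.N3=(alive,v0) | N1.N0=(alive,v0) N1.N1=(alive,v1) N1.N2=(suspect,v1) N1.N3=(alive,v0)
Op 8: N3 marks N1=dead -> (dead,v2)
Op 9: gossip N1<->N3 -> N1.N0=(alive,v0) N1.N1=(dead,v2) N1.N2=(suspect,v1) N1.N3=(alive,v0) | N3.N0=(alive,v0) N3.N1=(dead,v2) N3.N2=(suspect,v1) N3.N3=(alive,v0)
Op 10: gossip N3<->N2 -> N3.N0=(alive,v0) N3.N1=(dead,v2) N3.N2=(suspect,v1) N3.N3=(alive,v0) | N2.N0=(alive,v0) N2.N1=(dead,v2) N2.N2=(suspect,v1) N2.N3=(alive,v0)
Op 11: gossip N1<->N2 -> N1.N0=(alive,v0) N1.N1=(dead,v2) N1.N2=(suspect,v1) N1.N3=(alive,v0) | N2.N0=(alive,v0) N2.N1=(dead,v2) N2.N2=(suspect,v1) N2.N3=(alive,v0)
Op 12: N1 marks N0=dead -> (dead,v1)

Answer: dead 1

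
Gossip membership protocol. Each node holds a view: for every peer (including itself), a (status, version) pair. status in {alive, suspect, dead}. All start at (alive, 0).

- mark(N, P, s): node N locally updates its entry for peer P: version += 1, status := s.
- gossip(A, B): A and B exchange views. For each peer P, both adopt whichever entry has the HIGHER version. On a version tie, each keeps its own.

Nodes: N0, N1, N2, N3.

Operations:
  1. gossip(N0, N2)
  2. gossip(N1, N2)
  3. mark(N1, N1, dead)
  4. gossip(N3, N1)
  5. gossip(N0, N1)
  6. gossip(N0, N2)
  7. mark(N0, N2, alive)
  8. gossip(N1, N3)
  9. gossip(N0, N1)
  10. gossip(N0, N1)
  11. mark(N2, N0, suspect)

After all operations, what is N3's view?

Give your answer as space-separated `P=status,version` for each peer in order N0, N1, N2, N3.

Op 1: gossip N0<->N2 -> N0.N0=(alive,v0) N0.N1=(alive,v0) N0.N2=(alive,v0) N0.N3=(alive,v0) | N2.N0=(alive,v0) N2.N1=(alive,v0) N2.N2=(alive,v0) N2.N3=(alive,v0)
Op 2: gossip N1<->N2 -> N1.N0=(alive,v0) N1.N1=(alive,v0) N1.N2=(alive,v0) N1.N3=(alive,v0) | N2.N0=(alive,v0) N2.N1=(alive,v0) N2.N2=(alive,v0) N2.N3=(alive,v0)
Op 3: N1 marks N1=dead -> (dead,v1)
Op 4: gossip N3<->N1 -> N3.N0=(alive,v0) N3.N1=(dead,v1) N3.N2=(alive,v0) N3.N3=(alive,v0) | N1.N0=(alive,v0) N1.N1=(dead,v1) N1.N2=(alive,v0) N1.N3=(alive,v0)
Op 5: gossip N0<->N1 -> N0.N0=(alive,v0) N0.N1=(dead,v1) N0.N2=(alive,v0) N0.N3=(alive,v0) | N1.N0=(alive,v0) N1.N1=(dead,v1) N1.N2=(alive,v0) N1.N3=(alive,v0)
Op 6: gossip N0<->N2 -> N0.N0=(alive,v0) N0.N1=(dead,v1) N0.N2=(alive,v0) N0.N3=(alive,v0) | N2.N0=(alive,v0) N2.N1=(dead,v1) N2.N2=(alive,v0) N2.N3=(alive,v0)
Op 7: N0 marks N2=alive -> (alive,v1)
Op 8: gossip N1<->N3 -> N1.N0=(alive,v0) N1.N1=(dead,v1) N1.N2=(alive,v0) N1.N3=(alive,v0) | N3.N0=(alive,v0) N3.N1=(dead,v1) N3.N2=(alive,v0) N3.N3=(alive,v0)
Op 9: gossip N0<->N1 -> N0.N0=(alive,v0) N0.N1=(dead,v1) N0.N2=(alive,v1) N0.N3=(alive,v0) | N1.N0=(alive,v0) N1.N1=(dead,v1) N1.N2=(alive,v1) N1.N3=(alive,v0)
Op 10: gossip N0<->N1 -> N0.N0=(alive,v0) N0.N1=(dead,v1) N0.N2=(alive,v1) N0.N3=(alive,v0) | N1.N0=(alive,v0) N1.N1=(dead,v1) N1.N2=(alive,v1) N1.N3=(alive,v0)
Op 11: N2 marks N0=suspect -> (suspect,v1)

Answer: N0=alive,0 N1=dead,1 N2=alive,0 N3=alive,0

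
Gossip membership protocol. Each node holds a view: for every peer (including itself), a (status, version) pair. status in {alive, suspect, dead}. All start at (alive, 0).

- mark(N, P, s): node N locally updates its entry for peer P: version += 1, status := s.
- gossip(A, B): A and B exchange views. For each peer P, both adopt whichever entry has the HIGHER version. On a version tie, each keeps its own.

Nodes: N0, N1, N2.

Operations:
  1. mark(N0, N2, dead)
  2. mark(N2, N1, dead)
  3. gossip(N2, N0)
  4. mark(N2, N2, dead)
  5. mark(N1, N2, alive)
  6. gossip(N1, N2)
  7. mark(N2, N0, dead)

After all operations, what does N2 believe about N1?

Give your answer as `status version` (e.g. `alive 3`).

Answer: dead 1

Derivation:
Op 1: N0 marks N2=dead -> (dead,v1)
Op 2: N2 marks N1=dead -> (dead,v1)
Op 3: gossip N2<->N0 -> N2.N0=(alive,v0) N2.N1=(dead,v1) N2.N2=(dead,v1) | N0.N0=(alive,v0) N0.N1=(dead,v1) N0.N2=(dead,v1)
Op 4: N2 marks N2=dead -> (dead,v2)
Op 5: N1 marks N2=alive -> (alive,v1)
Op 6: gossip N1<->N2 -> N1.N0=(alive,v0) N1.N1=(dead,v1) N1.N2=(dead,v2) | N2.N0=(alive,v0) N2.N1=(dead,v1) N2.N2=(dead,v2)
Op 7: N2 marks N0=dead -> (dead,v1)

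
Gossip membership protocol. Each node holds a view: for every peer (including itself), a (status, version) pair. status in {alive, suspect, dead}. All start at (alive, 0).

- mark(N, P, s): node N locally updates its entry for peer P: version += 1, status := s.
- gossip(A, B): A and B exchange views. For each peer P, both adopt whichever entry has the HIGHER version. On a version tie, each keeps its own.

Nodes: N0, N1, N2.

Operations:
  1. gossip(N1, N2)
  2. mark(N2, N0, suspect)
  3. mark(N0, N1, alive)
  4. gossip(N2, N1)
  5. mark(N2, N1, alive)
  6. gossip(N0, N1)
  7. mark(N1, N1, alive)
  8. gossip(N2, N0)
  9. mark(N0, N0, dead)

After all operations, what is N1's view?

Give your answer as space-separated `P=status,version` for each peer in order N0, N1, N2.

Answer: N0=suspect,1 N1=alive,2 N2=alive,0

Derivation:
Op 1: gossip N1<->N2 -> N1.N0=(alive,v0) N1.N1=(alive,v0) N1.N2=(alive,v0) | N2.N0=(alive,v0) N2.N1=(alive,v0) N2.N2=(alive,v0)
Op 2: N2 marks N0=suspect -> (suspect,v1)
Op 3: N0 marks N1=alive -> (alive,v1)
Op 4: gossip N2<->N1 -> N2.N0=(suspect,v1) N2.N1=(alive,v0) N2.N2=(alive,v0) | N1.N0=(suspect,v1) N1.N1=(alive,v0) N1.N2=(alive,v0)
Op 5: N2 marks N1=alive -> (alive,v1)
Op 6: gossip N0<->N1 -> N0.N0=(suspect,v1) N0.N1=(alive,v1) N0.N2=(alive,v0) | N1.N0=(suspect,v1) N1.N1=(alive,v1) N1.N2=(alive,v0)
Op 7: N1 marks N1=alive -> (alive,v2)
Op 8: gossip N2<->N0 -> N2.N0=(suspect,v1) N2.N1=(alive,v1) N2.N2=(alive,v0) | N0.N0=(suspect,v1) N0.N1=(alive,v1) N0.N2=(alive,v0)
Op 9: N0 marks N0=dead -> (dead,v2)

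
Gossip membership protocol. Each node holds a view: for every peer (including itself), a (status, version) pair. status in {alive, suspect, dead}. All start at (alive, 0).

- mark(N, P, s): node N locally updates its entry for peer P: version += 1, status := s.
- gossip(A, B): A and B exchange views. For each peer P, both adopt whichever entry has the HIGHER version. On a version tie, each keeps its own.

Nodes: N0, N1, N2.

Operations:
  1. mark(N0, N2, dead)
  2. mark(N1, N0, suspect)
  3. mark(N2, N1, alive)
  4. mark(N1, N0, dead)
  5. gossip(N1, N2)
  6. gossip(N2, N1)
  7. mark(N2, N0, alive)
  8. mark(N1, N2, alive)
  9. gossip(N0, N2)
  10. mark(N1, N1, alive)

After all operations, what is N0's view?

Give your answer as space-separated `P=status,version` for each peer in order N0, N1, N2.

Answer: N0=alive,3 N1=alive,1 N2=dead,1

Derivation:
Op 1: N0 marks N2=dead -> (dead,v1)
Op 2: N1 marks N0=suspect -> (suspect,v1)
Op 3: N2 marks N1=alive -> (alive,v1)
Op 4: N1 marks N0=dead -> (dead,v2)
Op 5: gossip N1<->N2 -> N1.N0=(dead,v2) N1.N1=(alive,v1) N1.N2=(alive,v0) | N2.N0=(dead,v2) N2.N1=(alive,v1) N2.N2=(alive,v0)
Op 6: gossip N2<->N1 -> N2.N0=(dead,v2) N2.N1=(alive,v1) N2.N2=(alive,v0) | N1.N0=(dead,v2) N1.N1=(alive,v1) N1.N2=(alive,v0)
Op 7: N2 marks N0=alive -> (alive,v3)
Op 8: N1 marks N2=alive -> (alive,v1)
Op 9: gossip N0<->N2 -> N0.N0=(alive,v3) N0.N1=(alive,v1) N0.N2=(dead,v1) | N2.N0=(alive,v3) N2.N1=(alive,v1) N2.N2=(dead,v1)
Op 10: N1 marks N1=alive -> (alive,v2)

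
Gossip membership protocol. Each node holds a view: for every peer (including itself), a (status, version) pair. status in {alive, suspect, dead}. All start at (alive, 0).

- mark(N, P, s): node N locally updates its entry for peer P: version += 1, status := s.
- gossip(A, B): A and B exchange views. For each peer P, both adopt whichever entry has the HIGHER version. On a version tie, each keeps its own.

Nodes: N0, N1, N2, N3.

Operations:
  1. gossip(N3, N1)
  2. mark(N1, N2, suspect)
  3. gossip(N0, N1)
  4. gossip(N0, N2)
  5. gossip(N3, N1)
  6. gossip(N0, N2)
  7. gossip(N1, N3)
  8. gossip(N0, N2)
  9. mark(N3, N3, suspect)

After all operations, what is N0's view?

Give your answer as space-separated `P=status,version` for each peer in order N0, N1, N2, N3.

Op 1: gossip N3<->N1 -> N3.N0=(alive,v0) N3.N1=(alive,v0) N3.N2=(alive,v0) N3.N3=(alive,v0) | N1.N0=(alive,v0) N1.N1=(alive,v0) N1.N2=(alive,v0) N1.N3=(alive,v0)
Op 2: N1 marks N2=suspect -> (suspect,v1)
Op 3: gossip N0<->N1 -> N0.N0=(alive,v0) N0.N1=(alive,v0) N0.N2=(suspect,v1) N0.N3=(alive,v0) | N1.N0=(alive,v0) N1.N1=(alive,v0) N1.N2=(suspect,v1) N1.N3=(alive,v0)
Op 4: gossip N0<->N2 -> N0.N0=(alive,v0) N0.N1=(alive,v0) N0.N2=(suspect,v1) N0.N3=(alive,v0) | N2.N0=(alive,v0) N2.N1=(alive,v0) N2.N2=(suspect,v1) N2.N3=(alive,v0)
Op 5: gossip N3<->N1 -> N3.N0=(alive,v0) N3.N1=(alive,v0) N3.N2=(suspect,v1) N3.N3=(alive,v0) | N1.N0=(alive,v0) N1.N1=(alive,v0) N1.N2=(suspect,v1) N1.N3=(alive,v0)
Op 6: gossip N0<->N2 -> N0.N0=(alive,v0) N0.N1=(alive,v0) N0.N2=(suspect,v1) N0.N3=(alive,v0) | N2.N0=(alive,v0) N2.N1=(alive,v0) N2.N2=(suspect,v1) N2.N3=(alive,v0)
Op 7: gossip N1<->N3 -> N1.N0=(alive,v0) N1.N1=(alive,v0) N1.N2=(suspect,v1) N1.N3=(alive,v0) | N3.N0=(alive,v0) N3.N1=(alive,v0) N3.N2=(suspect,v1) N3.N3=(alive,v0)
Op 8: gossip N0<->N2 -> N0.N0=(alive,v0) N0.N1=(alive,v0) N0.N2=(suspect,v1) N0.N3=(alive,v0) | N2.N0=(alive,v0) N2.N1=(alive,v0) N2.N2=(suspect,v1) N2.N3=(alive,v0)
Op 9: N3 marks N3=suspect -> (suspect,v1)

Answer: N0=alive,0 N1=alive,0 N2=suspect,1 N3=alive,0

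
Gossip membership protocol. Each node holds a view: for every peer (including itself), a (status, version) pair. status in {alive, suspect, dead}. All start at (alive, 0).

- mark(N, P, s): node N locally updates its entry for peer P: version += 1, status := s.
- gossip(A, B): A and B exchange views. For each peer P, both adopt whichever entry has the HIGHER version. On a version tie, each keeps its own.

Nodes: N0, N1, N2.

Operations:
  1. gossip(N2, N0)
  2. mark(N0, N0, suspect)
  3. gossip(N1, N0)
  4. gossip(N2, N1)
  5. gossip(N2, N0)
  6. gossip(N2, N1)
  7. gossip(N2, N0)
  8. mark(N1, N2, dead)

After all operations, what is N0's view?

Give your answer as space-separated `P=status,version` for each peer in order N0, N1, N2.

Answer: N0=suspect,1 N1=alive,0 N2=alive,0

Derivation:
Op 1: gossip N2<->N0 -> N2.N0=(alive,v0) N2.N1=(alive,v0) N2.N2=(alive,v0) | N0.N0=(alive,v0) N0.N1=(alive,v0) N0.N2=(alive,v0)
Op 2: N0 marks N0=suspect -> (suspect,v1)
Op 3: gossip N1<->N0 -> N1.N0=(suspect,v1) N1.N1=(alive,v0) N1.N2=(alive,v0) | N0.N0=(suspect,v1) N0.N1=(alive,v0) N0.N2=(alive,v0)
Op 4: gossip N2<->N1 -> N2.N0=(suspect,v1) N2.N1=(alive,v0) N2.N2=(alive,v0) | N1.N0=(suspect,v1) N1.N1=(alive,v0) N1.N2=(alive,v0)
Op 5: gossip N2<->N0 -> N2.N0=(suspect,v1) N2.N1=(alive,v0) N2.N2=(alive,v0) | N0.N0=(suspect,v1) N0.N1=(alive,v0) N0.N2=(alive,v0)
Op 6: gossip N2<->N1 -> N2.N0=(suspect,v1) N2.N1=(alive,v0) N2.N2=(alive,v0) | N1.N0=(suspect,v1) N1.N1=(alive,v0) N1.N2=(alive,v0)
Op 7: gossip N2<->N0 -> N2.N0=(suspect,v1) N2.N1=(alive,v0) N2.N2=(alive,v0) | N0.N0=(suspect,v1) N0.N1=(alive,v0) N0.N2=(alive,v0)
Op 8: N1 marks N2=dead -> (dead,v1)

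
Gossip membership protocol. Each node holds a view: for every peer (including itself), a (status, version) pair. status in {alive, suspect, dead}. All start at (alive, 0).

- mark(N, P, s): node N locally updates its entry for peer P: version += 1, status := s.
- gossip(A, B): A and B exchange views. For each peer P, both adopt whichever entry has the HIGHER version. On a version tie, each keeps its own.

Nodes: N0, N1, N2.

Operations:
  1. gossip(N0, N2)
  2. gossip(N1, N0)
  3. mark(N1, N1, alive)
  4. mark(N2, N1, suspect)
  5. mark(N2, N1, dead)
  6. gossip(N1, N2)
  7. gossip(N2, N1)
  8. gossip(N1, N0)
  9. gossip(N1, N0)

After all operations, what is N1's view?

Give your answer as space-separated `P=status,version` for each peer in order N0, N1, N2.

Answer: N0=alive,0 N1=dead,2 N2=alive,0

Derivation:
Op 1: gossip N0<->N2 -> N0.N0=(alive,v0) N0.N1=(alive,v0) N0.N2=(alive,v0) | N2.N0=(alive,v0) N2.N1=(alive,v0) N2.N2=(alive,v0)
Op 2: gossip N1<->N0 -> N1.N0=(alive,v0) N1.N1=(alive,v0) N1.N2=(alive,v0) | N0.N0=(alive,v0) N0.N1=(alive,v0) N0.N2=(alive,v0)
Op 3: N1 marks N1=alive -> (alive,v1)
Op 4: N2 marks N1=suspect -> (suspect,v1)
Op 5: N2 marks N1=dead -> (dead,v2)
Op 6: gossip N1<->N2 -> N1.N0=(alive,v0) N1.N1=(dead,v2) N1.N2=(alive,v0) | N2.N0=(alive,v0) N2.N1=(dead,v2) N2.N2=(alive,v0)
Op 7: gossip N2<->N1 -> N2.N0=(alive,v0) N2.N1=(dead,v2) N2.N2=(alive,v0) | N1.N0=(alive,v0) N1.N1=(dead,v2) N1.N2=(alive,v0)
Op 8: gossip N1<->N0 -> N1.N0=(alive,v0) N1.N1=(dead,v2) N1.N2=(alive,v0) | N0.N0=(alive,v0) N0.N1=(dead,v2) N0.N2=(alive,v0)
Op 9: gossip N1<->N0 -> N1.N0=(alive,v0) N1.N1=(dead,v2) N1.N2=(alive,v0) | N0.N0=(alive,v0) N0.N1=(dead,v2) N0.N2=(alive,v0)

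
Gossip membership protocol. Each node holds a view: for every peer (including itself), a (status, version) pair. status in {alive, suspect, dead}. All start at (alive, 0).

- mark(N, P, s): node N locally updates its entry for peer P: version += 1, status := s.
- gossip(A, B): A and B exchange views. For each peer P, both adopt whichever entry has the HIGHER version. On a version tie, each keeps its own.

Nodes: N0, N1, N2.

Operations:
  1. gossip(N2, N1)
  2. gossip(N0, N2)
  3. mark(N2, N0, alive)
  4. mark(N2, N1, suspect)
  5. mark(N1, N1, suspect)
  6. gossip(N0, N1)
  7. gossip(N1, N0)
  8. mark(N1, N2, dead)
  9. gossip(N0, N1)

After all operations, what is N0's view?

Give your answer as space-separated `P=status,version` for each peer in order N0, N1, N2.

Answer: N0=alive,0 N1=suspect,1 N2=dead,1

Derivation:
Op 1: gossip N2<->N1 -> N2.N0=(alive,v0) N2.N1=(alive,v0) N2.N2=(alive,v0) | N1.N0=(alive,v0) N1.N1=(alive,v0) N1.N2=(alive,v0)
Op 2: gossip N0<->N2 -> N0.N0=(alive,v0) N0.N1=(alive,v0) N0.N2=(alive,v0) | N2.N0=(alive,v0) N2.N1=(alive,v0) N2.N2=(alive,v0)
Op 3: N2 marks N0=alive -> (alive,v1)
Op 4: N2 marks N1=suspect -> (suspect,v1)
Op 5: N1 marks N1=suspect -> (suspect,v1)
Op 6: gossip N0<->N1 -> N0.N0=(alive,v0) N0.N1=(suspect,v1) N0.N2=(alive,v0) | N1.N0=(alive,v0) N1.N1=(suspect,v1) N1.N2=(alive,v0)
Op 7: gossip N1<->N0 -> N1.N0=(alive,v0) N1.N1=(suspect,v1) N1.N2=(alive,v0) | N0.N0=(alive,v0) N0.N1=(suspect,v1) N0.N2=(alive,v0)
Op 8: N1 marks N2=dead -> (dead,v1)
Op 9: gossip N0<->N1 -> N0.N0=(alive,v0) N0.N1=(suspect,v1) N0.N2=(dead,v1) | N1.N0=(alive,v0) N1.N1=(suspect,v1) N1.N2=(dead,v1)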